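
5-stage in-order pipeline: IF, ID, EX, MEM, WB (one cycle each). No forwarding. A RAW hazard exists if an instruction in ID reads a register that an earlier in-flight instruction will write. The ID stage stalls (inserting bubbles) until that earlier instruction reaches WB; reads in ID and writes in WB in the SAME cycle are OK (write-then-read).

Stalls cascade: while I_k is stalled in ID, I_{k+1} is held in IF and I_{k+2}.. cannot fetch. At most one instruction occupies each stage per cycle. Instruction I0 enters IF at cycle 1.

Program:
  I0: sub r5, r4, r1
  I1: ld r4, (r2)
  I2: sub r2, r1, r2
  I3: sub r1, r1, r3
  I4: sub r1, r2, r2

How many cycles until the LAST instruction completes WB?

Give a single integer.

Answer: 10

Derivation:
I0 sub r5 <- r4,r1: IF@1 ID@2 stall=0 (-) EX@3 MEM@4 WB@5
I1 ld r4 <- r2: IF@2 ID@3 stall=0 (-) EX@4 MEM@5 WB@6
I2 sub r2 <- r1,r2: IF@3 ID@4 stall=0 (-) EX@5 MEM@6 WB@7
I3 sub r1 <- r1,r3: IF@4 ID@5 stall=0 (-) EX@6 MEM@7 WB@8
I4 sub r1 <- r2,r2: IF@5 ID@6 stall=1 (RAW on I2.r2 (WB@7)) EX@8 MEM@9 WB@10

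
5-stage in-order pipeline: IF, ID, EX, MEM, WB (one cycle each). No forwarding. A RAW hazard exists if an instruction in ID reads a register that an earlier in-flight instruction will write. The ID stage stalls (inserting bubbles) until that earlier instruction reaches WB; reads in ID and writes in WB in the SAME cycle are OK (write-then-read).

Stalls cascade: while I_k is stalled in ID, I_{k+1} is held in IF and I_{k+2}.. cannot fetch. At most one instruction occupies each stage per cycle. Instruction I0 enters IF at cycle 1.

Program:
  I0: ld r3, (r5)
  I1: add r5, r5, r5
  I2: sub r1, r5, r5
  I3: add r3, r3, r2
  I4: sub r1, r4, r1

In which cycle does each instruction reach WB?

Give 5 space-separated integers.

Answer: 5 6 9 10 12

Derivation:
I0 ld r3 <- r5: IF@1 ID@2 stall=0 (-) EX@3 MEM@4 WB@5
I1 add r5 <- r5,r5: IF@2 ID@3 stall=0 (-) EX@4 MEM@5 WB@6
I2 sub r1 <- r5,r5: IF@3 ID@4 stall=2 (RAW on I1.r5 (WB@6)) EX@7 MEM@8 WB@9
I3 add r3 <- r3,r2: IF@4 ID@7 stall=0 (-) EX@8 MEM@9 WB@10
I4 sub r1 <- r4,r1: IF@7 ID@8 stall=1 (RAW on I2.r1 (WB@9)) EX@10 MEM@11 WB@12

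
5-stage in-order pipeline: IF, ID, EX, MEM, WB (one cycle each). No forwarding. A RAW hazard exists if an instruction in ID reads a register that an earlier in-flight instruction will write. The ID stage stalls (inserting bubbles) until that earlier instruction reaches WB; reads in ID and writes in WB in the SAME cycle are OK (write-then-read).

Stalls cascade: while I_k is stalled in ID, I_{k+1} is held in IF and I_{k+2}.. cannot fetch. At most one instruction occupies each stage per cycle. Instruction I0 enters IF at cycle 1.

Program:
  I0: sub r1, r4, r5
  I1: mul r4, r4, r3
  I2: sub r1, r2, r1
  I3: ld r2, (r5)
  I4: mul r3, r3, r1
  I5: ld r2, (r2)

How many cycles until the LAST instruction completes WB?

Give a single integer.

I0 sub r1 <- r4,r5: IF@1 ID@2 stall=0 (-) EX@3 MEM@4 WB@5
I1 mul r4 <- r4,r3: IF@2 ID@3 stall=0 (-) EX@4 MEM@5 WB@6
I2 sub r1 <- r2,r1: IF@3 ID@4 stall=1 (RAW on I0.r1 (WB@5)) EX@6 MEM@7 WB@8
I3 ld r2 <- r5: IF@4 ID@6 stall=0 (-) EX@7 MEM@8 WB@9
I4 mul r3 <- r3,r1: IF@6 ID@7 stall=1 (RAW on I2.r1 (WB@8)) EX@9 MEM@10 WB@11
I5 ld r2 <- r2: IF@7 ID@9 stall=0 (-) EX@10 MEM@11 WB@12

Answer: 12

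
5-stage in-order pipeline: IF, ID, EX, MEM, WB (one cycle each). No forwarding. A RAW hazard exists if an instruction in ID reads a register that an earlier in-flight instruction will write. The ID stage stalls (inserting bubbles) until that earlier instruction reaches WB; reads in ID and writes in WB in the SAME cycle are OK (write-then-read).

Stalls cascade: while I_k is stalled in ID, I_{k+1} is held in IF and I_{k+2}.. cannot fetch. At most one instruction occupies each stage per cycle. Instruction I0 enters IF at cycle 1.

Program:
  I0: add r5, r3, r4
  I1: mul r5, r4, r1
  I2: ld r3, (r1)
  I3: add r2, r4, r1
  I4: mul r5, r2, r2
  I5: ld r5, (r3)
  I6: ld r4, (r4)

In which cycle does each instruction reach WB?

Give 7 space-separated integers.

Answer: 5 6 7 8 11 12 13

Derivation:
I0 add r5 <- r3,r4: IF@1 ID@2 stall=0 (-) EX@3 MEM@4 WB@5
I1 mul r5 <- r4,r1: IF@2 ID@3 stall=0 (-) EX@4 MEM@5 WB@6
I2 ld r3 <- r1: IF@3 ID@4 stall=0 (-) EX@5 MEM@6 WB@7
I3 add r2 <- r4,r1: IF@4 ID@5 stall=0 (-) EX@6 MEM@7 WB@8
I4 mul r5 <- r2,r2: IF@5 ID@6 stall=2 (RAW on I3.r2 (WB@8)) EX@9 MEM@10 WB@11
I5 ld r5 <- r3: IF@6 ID@9 stall=0 (-) EX@10 MEM@11 WB@12
I6 ld r4 <- r4: IF@9 ID@10 stall=0 (-) EX@11 MEM@12 WB@13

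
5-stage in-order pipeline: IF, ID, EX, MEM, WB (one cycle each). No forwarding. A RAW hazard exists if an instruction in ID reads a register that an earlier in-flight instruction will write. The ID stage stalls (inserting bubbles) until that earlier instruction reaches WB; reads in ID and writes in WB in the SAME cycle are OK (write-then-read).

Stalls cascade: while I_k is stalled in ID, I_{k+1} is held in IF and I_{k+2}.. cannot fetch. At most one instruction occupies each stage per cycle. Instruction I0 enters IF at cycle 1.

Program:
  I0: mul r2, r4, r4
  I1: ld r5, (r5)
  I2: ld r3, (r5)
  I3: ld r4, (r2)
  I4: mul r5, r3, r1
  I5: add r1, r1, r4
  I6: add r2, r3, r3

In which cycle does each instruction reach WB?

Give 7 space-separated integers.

I0 mul r2 <- r4,r4: IF@1 ID@2 stall=0 (-) EX@3 MEM@4 WB@5
I1 ld r5 <- r5: IF@2 ID@3 stall=0 (-) EX@4 MEM@5 WB@6
I2 ld r3 <- r5: IF@3 ID@4 stall=2 (RAW on I1.r5 (WB@6)) EX@7 MEM@8 WB@9
I3 ld r4 <- r2: IF@4 ID@7 stall=0 (-) EX@8 MEM@9 WB@10
I4 mul r5 <- r3,r1: IF@7 ID@8 stall=1 (RAW on I2.r3 (WB@9)) EX@10 MEM@11 WB@12
I5 add r1 <- r1,r4: IF@8 ID@10 stall=0 (-) EX@11 MEM@12 WB@13
I6 add r2 <- r3,r3: IF@10 ID@11 stall=0 (-) EX@12 MEM@13 WB@14

Answer: 5 6 9 10 12 13 14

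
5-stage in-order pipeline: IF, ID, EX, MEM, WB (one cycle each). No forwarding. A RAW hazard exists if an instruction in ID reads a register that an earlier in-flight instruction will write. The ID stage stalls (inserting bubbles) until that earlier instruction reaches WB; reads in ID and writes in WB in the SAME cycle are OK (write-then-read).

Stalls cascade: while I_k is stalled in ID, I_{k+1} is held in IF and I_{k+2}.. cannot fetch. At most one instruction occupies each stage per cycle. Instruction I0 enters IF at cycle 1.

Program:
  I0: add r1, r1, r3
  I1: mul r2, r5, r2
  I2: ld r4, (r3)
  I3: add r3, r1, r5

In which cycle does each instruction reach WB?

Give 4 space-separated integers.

I0 add r1 <- r1,r3: IF@1 ID@2 stall=0 (-) EX@3 MEM@4 WB@5
I1 mul r2 <- r5,r2: IF@2 ID@3 stall=0 (-) EX@4 MEM@5 WB@6
I2 ld r4 <- r3: IF@3 ID@4 stall=0 (-) EX@5 MEM@6 WB@7
I3 add r3 <- r1,r5: IF@4 ID@5 stall=0 (-) EX@6 MEM@7 WB@8

Answer: 5 6 7 8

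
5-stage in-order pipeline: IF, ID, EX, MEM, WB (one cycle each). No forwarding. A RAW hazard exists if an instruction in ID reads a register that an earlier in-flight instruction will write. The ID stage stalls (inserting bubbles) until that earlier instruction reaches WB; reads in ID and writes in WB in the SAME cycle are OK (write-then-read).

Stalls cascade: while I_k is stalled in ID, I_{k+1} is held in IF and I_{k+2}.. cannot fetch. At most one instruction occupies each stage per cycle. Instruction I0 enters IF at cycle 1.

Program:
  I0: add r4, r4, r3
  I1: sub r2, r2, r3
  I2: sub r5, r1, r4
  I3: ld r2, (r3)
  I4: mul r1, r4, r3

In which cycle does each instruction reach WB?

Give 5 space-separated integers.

Answer: 5 6 8 9 10

Derivation:
I0 add r4 <- r4,r3: IF@1 ID@2 stall=0 (-) EX@3 MEM@4 WB@5
I1 sub r2 <- r2,r3: IF@2 ID@3 stall=0 (-) EX@4 MEM@5 WB@6
I2 sub r5 <- r1,r4: IF@3 ID@4 stall=1 (RAW on I0.r4 (WB@5)) EX@6 MEM@7 WB@8
I3 ld r2 <- r3: IF@4 ID@6 stall=0 (-) EX@7 MEM@8 WB@9
I4 mul r1 <- r4,r3: IF@6 ID@7 stall=0 (-) EX@8 MEM@9 WB@10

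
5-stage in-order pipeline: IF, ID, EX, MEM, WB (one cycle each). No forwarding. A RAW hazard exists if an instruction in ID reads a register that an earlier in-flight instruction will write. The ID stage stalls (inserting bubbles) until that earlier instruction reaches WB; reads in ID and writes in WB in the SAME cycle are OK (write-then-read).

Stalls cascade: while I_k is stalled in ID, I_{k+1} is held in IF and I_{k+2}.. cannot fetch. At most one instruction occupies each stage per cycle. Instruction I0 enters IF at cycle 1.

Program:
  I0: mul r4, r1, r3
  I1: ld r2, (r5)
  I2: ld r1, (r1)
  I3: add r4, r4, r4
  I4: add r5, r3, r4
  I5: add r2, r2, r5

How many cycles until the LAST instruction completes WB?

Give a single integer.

I0 mul r4 <- r1,r3: IF@1 ID@2 stall=0 (-) EX@3 MEM@4 WB@5
I1 ld r2 <- r5: IF@2 ID@3 stall=0 (-) EX@4 MEM@5 WB@6
I2 ld r1 <- r1: IF@3 ID@4 stall=0 (-) EX@5 MEM@6 WB@7
I3 add r4 <- r4,r4: IF@4 ID@5 stall=0 (-) EX@6 MEM@7 WB@8
I4 add r5 <- r3,r4: IF@5 ID@6 stall=2 (RAW on I3.r4 (WB@8)) EX@9 MEM@10 WB@11
I5 add r2 <- r2,r5: IF@6 ID@9 stall=2 (RAW on I4.r5 (WB@11)) EX@12 MEM@13 WB@14

Answer: 14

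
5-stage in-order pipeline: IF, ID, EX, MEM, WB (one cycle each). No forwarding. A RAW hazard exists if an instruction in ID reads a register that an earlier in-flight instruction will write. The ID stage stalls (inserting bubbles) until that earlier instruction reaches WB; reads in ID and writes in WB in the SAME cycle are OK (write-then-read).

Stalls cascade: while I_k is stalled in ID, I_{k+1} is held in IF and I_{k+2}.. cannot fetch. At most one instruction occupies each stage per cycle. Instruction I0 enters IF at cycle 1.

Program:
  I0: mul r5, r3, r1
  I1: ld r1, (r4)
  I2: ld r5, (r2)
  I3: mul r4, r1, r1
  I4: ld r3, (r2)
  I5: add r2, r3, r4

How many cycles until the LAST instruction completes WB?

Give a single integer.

I0 mul r5 <- r3,r1: IF@1 ID@2 stall=0 (-) EX@3 MEM@4 WB@5
I1 ld r1 <- r4: IF@2 ID@3 stall=0 (-) EX@4 MEM@5 WB@6
I2 ld r5 <- r2: IF@3 ID@4 stall=0 (-) EX@5 MEM@6 WB@7
I3 mul r4 <- r1,r1: IF@4 ID@5 stall=1 (RAW on I1.r1 (WB@6)) EX@7 MEM@8 WB@9
I4 ld r3 <- r2: IF@5 ID@7 stall=0 (-) EX@8 MEM@9 WB@10
I5 add r2 <- r3,r4: IF@7 ID@8 stall=2 (RAW on I4.r3 (WB@10)) EX@11 MEM@12 WB@13

Answer: 13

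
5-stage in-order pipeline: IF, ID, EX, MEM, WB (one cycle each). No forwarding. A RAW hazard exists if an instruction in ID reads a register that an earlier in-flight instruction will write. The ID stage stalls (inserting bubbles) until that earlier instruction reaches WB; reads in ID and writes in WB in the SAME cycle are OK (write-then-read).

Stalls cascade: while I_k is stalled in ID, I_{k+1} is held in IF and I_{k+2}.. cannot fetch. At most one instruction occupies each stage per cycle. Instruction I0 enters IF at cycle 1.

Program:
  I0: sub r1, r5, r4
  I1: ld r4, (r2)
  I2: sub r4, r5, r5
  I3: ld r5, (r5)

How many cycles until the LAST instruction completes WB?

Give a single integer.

Answer: 8

Derivation:
I0 sub r1 <- r5,r4: IF@1 ID@2 stall=0 (-) EX@3 MEM@4 WB@5
I1 ld r4 <- r2: IF@2 ID@3 stall=0 (-) EX@4 MEM@5 WB@6
I2 sub r4 <- r5,r5: IF@3 ID@4 stall=0 (-) EX@5 MEM@6 WB@7
I3 ld r5 <- r5: IF@4 ID@5 stall=0 (-) EX@6 MEM@7 WB@8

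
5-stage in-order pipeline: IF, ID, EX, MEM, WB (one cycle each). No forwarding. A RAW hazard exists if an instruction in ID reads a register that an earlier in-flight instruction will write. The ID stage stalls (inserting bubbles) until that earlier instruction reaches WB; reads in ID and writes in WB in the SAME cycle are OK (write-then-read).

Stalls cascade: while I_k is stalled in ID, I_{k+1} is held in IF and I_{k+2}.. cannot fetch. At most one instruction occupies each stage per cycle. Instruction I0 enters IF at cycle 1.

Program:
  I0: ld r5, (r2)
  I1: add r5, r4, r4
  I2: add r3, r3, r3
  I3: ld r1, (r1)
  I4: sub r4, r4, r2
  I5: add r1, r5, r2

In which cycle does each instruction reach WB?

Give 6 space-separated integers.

I0 ld r5 <- r2: IF@1 ID@2 stall=0 (-) EX@3 MEM@4 WB@5
I1 add r5 <- r4,r4: IF@2 ID@3 stall=0 (-) EX@4 MEM@5 WB@6
I2 add r3 <- r3,r3: IF@3 ID@4 stall=0 (-) EX@5 MEM@6 WB@7
I3 ld r1 <- r1: IF@4 ID@5 stall=0 (-) EX@6 MEM@7 WB@8
I4 sub r4 <- r4,r2: IF@5 ID@6 stall=0 (-) EX@7 MEM@8 WB@9
I5 add r1 <- r5,r2: IF@6 ID@7 stall=0 (-) EX@8 MEM@9 WB@10

Answer: 5 6 7 8 9 10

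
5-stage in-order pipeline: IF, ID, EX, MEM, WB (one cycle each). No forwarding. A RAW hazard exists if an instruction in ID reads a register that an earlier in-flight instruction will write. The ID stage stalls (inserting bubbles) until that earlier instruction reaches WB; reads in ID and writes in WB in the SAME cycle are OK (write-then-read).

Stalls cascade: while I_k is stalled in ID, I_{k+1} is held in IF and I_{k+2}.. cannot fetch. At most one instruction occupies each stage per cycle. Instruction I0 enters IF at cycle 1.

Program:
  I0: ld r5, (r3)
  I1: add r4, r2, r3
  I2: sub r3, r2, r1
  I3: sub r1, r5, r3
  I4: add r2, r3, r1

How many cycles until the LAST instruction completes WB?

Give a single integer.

Answer: 13

Derivation:
I0 ld r5 <- r3: IF@1 ID@2 stall=0 (-) EX@3 MEM@4 WB@5
I1 add r4 <- r2,r3: IF@2 ID@3 stall=0 (-) EX@4 MEM@5 WB@6
I2 sub r3 <- r2,r1: IF@3 ID@4 stall=0 (-) EX@5 MEM@6 WB@7
I3 sub r1 <- r5,r3: IF@4 ID@5 stall=2 (RAW on I2.r3 (WB@7)) EX@8 MEM@9 WB@10
I4 add r2 <- r3,r1: IF@5 ID@8 stall=2 (RAW on I3.r1 (WB@10)) EX@11 MEM@12 WB@13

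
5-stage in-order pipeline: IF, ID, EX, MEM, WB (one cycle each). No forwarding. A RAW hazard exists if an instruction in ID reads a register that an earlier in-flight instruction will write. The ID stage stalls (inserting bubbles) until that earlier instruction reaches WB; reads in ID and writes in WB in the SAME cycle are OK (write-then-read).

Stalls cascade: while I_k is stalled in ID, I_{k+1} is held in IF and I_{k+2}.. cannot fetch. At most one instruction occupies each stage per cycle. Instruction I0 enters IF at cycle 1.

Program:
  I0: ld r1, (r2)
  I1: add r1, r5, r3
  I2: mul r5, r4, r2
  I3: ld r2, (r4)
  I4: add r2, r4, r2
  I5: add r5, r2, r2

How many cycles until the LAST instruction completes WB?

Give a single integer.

Answer: 14

Derivation:
I0 ld r1 <- r2: IF@1 ID@2 stall=0 (-) EX@3 MEM@4 WB@5
I1 add r1 <- r5,r3: IF@2 ID@3 stall=0 (-) EX@4 MEM@5 WB@6
I2 mul r5 <- r4,r2: IF@3 ID@4 stall=0 (-) EX@5 MEM@6 WB@7
I3 ld r2 <- r4: IF@4 ID@5 stall=0 (-) EX@6 MEM@7 WB@8
I4 add r2 <- r4,r2: IF@5 ID@6 stall=2 (RAW on I3.r2 (WB@8)) EX@9 MEM@10 WB@11
I5 add r5 <- r2,r2: IF@6 ID@9 stall=2 (RAW on I4.r2 (WB@11)) EX@12 MEM@13 WB@14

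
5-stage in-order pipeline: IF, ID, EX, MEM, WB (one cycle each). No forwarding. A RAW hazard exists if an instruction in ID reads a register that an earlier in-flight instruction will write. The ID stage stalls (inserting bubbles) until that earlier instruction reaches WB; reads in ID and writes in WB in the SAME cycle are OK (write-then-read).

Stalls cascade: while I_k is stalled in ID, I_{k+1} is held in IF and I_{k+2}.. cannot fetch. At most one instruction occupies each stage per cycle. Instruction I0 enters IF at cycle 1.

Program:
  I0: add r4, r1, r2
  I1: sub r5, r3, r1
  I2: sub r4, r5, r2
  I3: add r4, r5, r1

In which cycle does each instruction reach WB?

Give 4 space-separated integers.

I0 add r4 <- r1,r2: IF@1 ID@2 stall=0 (-) EX@3 MEM@4 WB@5
I1 sub r5 <- r3,r1: IF@2 ID@3 stall=0 (-) EX@4 MEM@5 WB@6
I2 sub r4 <- r5,r2: IF@3 ID@4 stall=2 (RAW on I1.r5 (WB@6)) EX@7 MEM@8 WB@9
I3 add r4 <- r5,r1: IF@4 ID@7 stall=0 (-) EX@8 MEM@9 WB@10

Answer: 5 6 9 10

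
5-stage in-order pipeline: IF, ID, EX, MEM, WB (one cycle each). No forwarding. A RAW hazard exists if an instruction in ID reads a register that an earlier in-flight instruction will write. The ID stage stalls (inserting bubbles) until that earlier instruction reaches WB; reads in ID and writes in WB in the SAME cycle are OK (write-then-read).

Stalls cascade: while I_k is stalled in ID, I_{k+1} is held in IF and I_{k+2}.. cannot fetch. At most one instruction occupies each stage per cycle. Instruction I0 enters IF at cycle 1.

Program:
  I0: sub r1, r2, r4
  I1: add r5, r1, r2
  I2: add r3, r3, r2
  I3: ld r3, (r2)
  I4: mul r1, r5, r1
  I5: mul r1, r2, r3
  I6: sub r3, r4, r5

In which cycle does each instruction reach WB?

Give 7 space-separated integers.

Answer: 5 8 9 10 11 13 14

Derivation:
I0 sub r1 <- r2,r4: IF@1 ID@2 stall=0 (-) EX@3 MEM@4 WB@5
I1 add r5 <- r1,r2: IF@2 ID@3 stall=2 (RAW on I0.r1 (WB@5)) EX@6 MEM@7 WB@8
I2 add r3 <- r3,r2: IF@3 ID@6 stall=0 (-) EX@7 MEM@8 WB@9
I3 ld r3 <- r2: IF@6 ID@7 stall=0 (-) EX@8 MEM@9 WB@10
I4 mul r1 <- r5,r1: IF@7 ID@8 stall=0 (-) EX@9 MEM@10 WB@11
I5 mul r1 <- r2,r3: IF@8 ID@9 stall=1 (RAW on I3.r3 (WB@10)) EX@11 MEM@12 WB@13
I6 sub r3 <- r4,r5: IF@9 ID@11 stall=0 (-) EX@12 MEM@13 WB@14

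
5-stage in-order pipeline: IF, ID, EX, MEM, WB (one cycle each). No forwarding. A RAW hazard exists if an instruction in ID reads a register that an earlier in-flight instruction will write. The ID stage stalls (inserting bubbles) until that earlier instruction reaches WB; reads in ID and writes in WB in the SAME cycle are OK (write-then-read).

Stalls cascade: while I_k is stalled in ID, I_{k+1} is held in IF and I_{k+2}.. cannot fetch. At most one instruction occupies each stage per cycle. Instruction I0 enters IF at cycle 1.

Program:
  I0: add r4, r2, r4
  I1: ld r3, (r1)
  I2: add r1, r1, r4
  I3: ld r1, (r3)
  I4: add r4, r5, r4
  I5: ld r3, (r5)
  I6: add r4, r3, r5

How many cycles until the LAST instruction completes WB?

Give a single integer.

I0 add r4 <- r2,r4: IF@1 ID@2 stall=0 (-) EX@3 MEM@4 WB@5
I1 ld r3 <- r1: IF@2 ID@3 stall=0 (-) EX@4 MEM@5 WB@6
I2 add r1 <- r1,r4: IF@3 ID@4 stall=1 (RAW on I0.r4 (WB@5)) EX@6 MEM@7 WB@8
I3 ld r1 <- r3: IF@4 ID@6 stall=0 (-) EX@7 MEM@8 WB@9
I4 add r4 <- r5,r4: IF@6 ID@7 stall=0 (-) EX@8 MEM@9 WB@10
I5 ld r3 <- r5: IF@7 ID@8 stall=0 (-) EX@9 MEM@10 WB@11
I6 add r4 <- r3,r5: IF@8 ID@9 stall=2 (RAW on I5.r3 (WB@11)) EX@12 MEM@13 WB@14

Answer: 14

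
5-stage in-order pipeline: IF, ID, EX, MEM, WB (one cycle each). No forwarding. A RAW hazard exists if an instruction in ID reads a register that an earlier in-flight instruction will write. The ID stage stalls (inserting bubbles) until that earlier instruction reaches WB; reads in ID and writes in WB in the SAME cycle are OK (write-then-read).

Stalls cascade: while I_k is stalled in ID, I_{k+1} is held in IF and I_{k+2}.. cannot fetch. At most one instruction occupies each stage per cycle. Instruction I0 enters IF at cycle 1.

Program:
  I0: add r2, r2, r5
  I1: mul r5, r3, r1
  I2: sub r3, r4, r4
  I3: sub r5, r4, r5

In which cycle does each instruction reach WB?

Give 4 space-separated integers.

I0 add r2 <- r2,r5: IF@1 ID@2 stall=0 (-) EX@3 MEM@4 WB@5
I1 mul r5 <- r3,r1: IF@2 ID@3 stall=0 (-) EX@4 MEM@5 WB@6
I2 sub r3 <- r4,r4: IF@3 ID@4 stall=0 (-) EX@5 MEM@6 WB@7
I3 sub r5 <- r4,r5: IF@4 ID@5 stall=1 (RAW on I1.r5 (WB@6)) EX@7 MEM@8 WB@9

Answer: 5 6 7 9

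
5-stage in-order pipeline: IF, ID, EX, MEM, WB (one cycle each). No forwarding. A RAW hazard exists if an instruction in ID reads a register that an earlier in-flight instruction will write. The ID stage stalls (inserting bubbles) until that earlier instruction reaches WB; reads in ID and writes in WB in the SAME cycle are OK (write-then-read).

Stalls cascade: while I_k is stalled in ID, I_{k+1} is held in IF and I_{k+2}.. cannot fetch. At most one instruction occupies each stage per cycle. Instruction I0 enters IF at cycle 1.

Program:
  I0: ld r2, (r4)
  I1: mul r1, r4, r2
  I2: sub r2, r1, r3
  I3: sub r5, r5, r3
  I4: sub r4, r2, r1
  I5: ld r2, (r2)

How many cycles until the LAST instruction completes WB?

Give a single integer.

Answer: 15

Derivation:
I0 ld r2 <- r4: IF@1 ID@2 stall=0 (-) EX@3 MEM@4 WB@5
I1 mul r1 <- r4,r2: IF@2 ID@3 stall=2 (RAW on I0.r2 (WB@5)) EX@6 MEM@7 WB@8
I2 sub r2 <- r1,r3: IF@3 ID@6 stall=2 (RAW on I1.r1 (WB@8)) EX@9 MEM@10 WB@11
I3 sub r5 <- r5,r3: IF@6 ID@9 stall=0 (-) EX@10 MEM@11 WB@12
I4 sub r4 <- r2,r1: IF@9 ID@10 stall=1 (RAW on I2.r2 (WB@11)) EX@12 MEM@13 WB@14
I5 ld r2 <- r2: IF@10 ID@12 stall=0 (-) EX@13 MEM@14 WB@15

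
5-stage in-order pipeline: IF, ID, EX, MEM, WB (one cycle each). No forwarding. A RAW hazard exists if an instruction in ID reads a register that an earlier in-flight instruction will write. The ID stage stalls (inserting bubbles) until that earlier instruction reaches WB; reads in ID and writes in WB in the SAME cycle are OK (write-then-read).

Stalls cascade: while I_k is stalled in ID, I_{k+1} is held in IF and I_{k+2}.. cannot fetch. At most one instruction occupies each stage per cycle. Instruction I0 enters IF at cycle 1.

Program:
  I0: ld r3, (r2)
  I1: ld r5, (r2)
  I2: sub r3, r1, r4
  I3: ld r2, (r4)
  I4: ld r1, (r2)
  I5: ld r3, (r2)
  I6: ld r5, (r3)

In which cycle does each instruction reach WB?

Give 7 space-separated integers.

Answer: 5 6 7 8 11 12 15

Derivation:
I0 ld r3 <- r2: IF@1 ID@2 stall=0 (-) EX@3 MEM@4 WB@5
I1 ld r5 <- r2: IF@2 ID@3 stall=0 (-) EX@4 MEM@5 WB@6
I2 sub r3 <- r1,r4: IF@3 ID@4 stall=0 (-) EX@5 MEM@6 WB@7
I3 ld r2 <- r4: IF@4 ID@5 stall=0 (-) EX@6 MEM@7 WB@8
I4 ld r1 <- r2: IF@5 ID@6 stall=2 (RAW on I3.r2 (WB@8)) EX@9 MEM@10 WB@11
I5 ld r3 <- r2: IF@6 ID@9 stall=0 (-) EX@10 MEM@11 WB@12
I6 ld r5 <- r3: IF@9 ID@10 stall=2 (RAW on I5.r3 (WB@12)) EX@13 MEM@14 WB@15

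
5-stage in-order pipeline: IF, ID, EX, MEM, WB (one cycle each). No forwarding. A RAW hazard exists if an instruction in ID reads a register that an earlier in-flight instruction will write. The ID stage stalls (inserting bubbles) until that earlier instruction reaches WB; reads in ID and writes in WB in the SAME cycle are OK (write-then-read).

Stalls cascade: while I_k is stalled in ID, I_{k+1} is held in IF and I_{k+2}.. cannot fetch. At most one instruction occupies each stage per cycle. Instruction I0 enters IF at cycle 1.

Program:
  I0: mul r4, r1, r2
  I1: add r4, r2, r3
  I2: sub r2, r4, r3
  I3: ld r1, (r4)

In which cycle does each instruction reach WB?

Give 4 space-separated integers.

Answer: 5 6 9 10

Derivation:
I0 mul r4 <- r1,r2: IF@1 ID@2 stall=0 (-) EX@3 MEM@4 WB@5
I1 add r4 <- r2,r3: IF@2 ID@3 stall=0 (-) EX@4 MEM@5 WB@6
I2 sub r2 <- r4,r3: IF@3 ID@4 stall=2 (RAW on I1.r4 (WB@6)) EX@7 MEM@8 WB@9
I3 ld r1 <- r4: IF@4 ID@7 stall=0 (-) EX@8 MEM@9 WB@10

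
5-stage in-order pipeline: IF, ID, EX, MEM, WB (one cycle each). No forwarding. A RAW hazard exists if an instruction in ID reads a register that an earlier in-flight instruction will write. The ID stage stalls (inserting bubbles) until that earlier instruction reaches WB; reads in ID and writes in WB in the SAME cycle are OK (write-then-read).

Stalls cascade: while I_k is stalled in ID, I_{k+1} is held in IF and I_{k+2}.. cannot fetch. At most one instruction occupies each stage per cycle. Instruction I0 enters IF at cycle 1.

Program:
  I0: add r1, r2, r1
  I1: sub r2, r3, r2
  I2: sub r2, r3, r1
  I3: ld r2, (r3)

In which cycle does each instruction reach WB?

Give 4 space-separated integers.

Answer: 5 6 8 9

Derivation:
I0 add r1 <- r2,r1: IF@1 ID@2 stall=0 (-) EX@3 MEM@4 WB@5
I1 sub r2 <- r3,r2: IF@2 ID@3 stall=0 (-) EX@4 MEM@5 WB@6
I2 sub r2 <- r3,r1: IF@3 ID@4 stall=1 (RAW on I0.r1 (WB@5)) EX@6 MEM@7 WB@8
I3 ld r2 <- r3: IF@4 ID@6 stall=0 (-) EX@7 MEM@8 WB@9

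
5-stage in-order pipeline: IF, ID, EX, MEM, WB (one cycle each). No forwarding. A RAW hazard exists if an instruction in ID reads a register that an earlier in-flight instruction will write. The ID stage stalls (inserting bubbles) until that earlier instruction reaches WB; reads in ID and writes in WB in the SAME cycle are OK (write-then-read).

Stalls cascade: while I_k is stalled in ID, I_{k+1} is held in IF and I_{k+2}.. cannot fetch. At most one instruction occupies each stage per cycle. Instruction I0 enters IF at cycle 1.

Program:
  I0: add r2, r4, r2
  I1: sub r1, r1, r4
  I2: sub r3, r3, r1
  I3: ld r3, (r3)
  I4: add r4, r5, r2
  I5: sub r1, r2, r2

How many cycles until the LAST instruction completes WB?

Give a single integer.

Answer: 14

Derivation:
I0 add r2 <- r4,r2: IF@1 ID@2 stall=0 (-) EX@3 MEM@4 WB@5
I1 sub r1 <- r1,r4: IF@2 ID@3 stall=0 (-) EX@4 MEM@5 WB@6
I2 sub r3 <- r3,r1: IF@3 ID@4 stall=2 (RAW on I1.r1 (WB@6)) EX@7 MEM@8 WB@9
I3 ld r3 <- r3: IF@4 ID@7 stall=2 (RAW on I2.r3 (WB@9)) EX@10 MEM@11 WB@12
I4 add r4 <- r5,r2: IF@7 ID@10 stall=0 (-) EX@11 MEM@12 WB@13
I5 sub r1 <- r2,r2: IF@10 ID@11 stall=0 (-) EX@12 MEM@13 WB@14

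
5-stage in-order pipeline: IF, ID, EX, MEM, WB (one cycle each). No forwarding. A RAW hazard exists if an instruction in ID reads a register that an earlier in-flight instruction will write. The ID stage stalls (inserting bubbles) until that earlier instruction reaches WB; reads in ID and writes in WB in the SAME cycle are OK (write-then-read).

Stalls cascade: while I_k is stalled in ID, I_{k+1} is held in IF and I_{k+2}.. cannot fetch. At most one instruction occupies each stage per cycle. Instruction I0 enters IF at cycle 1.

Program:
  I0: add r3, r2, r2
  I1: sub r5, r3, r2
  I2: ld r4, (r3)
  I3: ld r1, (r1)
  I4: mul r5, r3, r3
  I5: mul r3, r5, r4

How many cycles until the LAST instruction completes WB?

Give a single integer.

I0 add r3 <- r2,r2: IF@1 ID@2 stall=0 (-) EX@3 MEM@4 WB@5
I1 sub r5 <- r3,r2: IF@2 ID@3 stall=2 (RAW on I0.r3 (WB@5)) EX@6 MEM@7 WB@8
I2 ld r4 <- r3: IF@3 ID@6 stall=0 (-) EX@7 MEM@8 WB@9
I3 ld r1 <- r1: IF@6 ID@7 stall=0 (-) EX@8 MEM@9 WB@10
I4 mul r5 <- r3,r3: IF@7 ID@8 stall=0 (-) EX@9 MEM@10 WB@11
I5 mul r3 <- r5,r4: IF@8 ID@9 stall=2 (RAW on I4.r5 (WB@11)) EX@12 MEM@13 WB@14

Answer: 14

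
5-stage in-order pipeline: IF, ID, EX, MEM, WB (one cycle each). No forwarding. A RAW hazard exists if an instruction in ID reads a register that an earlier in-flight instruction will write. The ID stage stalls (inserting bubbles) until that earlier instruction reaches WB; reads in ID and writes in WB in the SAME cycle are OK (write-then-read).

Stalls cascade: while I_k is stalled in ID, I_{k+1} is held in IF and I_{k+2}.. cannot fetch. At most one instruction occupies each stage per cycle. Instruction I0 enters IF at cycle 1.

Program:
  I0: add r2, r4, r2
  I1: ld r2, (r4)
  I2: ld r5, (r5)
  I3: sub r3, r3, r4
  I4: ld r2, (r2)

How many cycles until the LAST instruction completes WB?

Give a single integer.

I0 add r2 <- r4,r2: IF@1 ID@2 stall=0 (-) EX@3 MEM@4 WB@5
I1 ld r2 <- r4: IF@2 ID@3 stall=0 (-) EX@4 MEM@5 WB@6
I2 ld r5 <- r5: IF@3 ID@4 stall=0 (-) EX@5 MEM@6 WB@7
I3 sub r3 <- r3,r4: IF@4 ID@5 stall=0 (-) EX@6 MEM@7 WB@8
I4 ld r2 <- r2: IF@5 ID@6 stall=0 (-) EX@7 MEM@8 WB@9

Answer: 9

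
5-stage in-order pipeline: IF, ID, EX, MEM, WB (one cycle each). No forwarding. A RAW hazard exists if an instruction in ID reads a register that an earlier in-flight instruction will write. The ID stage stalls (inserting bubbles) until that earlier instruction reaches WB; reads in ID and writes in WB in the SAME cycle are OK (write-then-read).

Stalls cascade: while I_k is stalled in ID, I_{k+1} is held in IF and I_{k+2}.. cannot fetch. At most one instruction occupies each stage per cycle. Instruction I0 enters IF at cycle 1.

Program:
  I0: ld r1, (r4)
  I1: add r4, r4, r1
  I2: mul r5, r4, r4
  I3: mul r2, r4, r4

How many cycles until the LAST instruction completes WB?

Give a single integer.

I0 ld r1 <- r4: IF@1 ID@2 stall=0 (-) EX@3 MEM@4 WB@5
I1 add r4 <- r4,r1: IF@2 ID@3 stall=2 (RAW on I0.r1 (WB@5)) EX@6 MEM@7 WB@8
I2 mul r5 <- r4,r4: IF@3 ID@6 stall=2 (RAW on I1.r4 (WB@8)) EX@9 MEM@10 WB@11
I3 mul r2 <- r4,r4: IF@6 ID@9 stall=0 (-) EX@10 MEM@11 WB@12

Answer: 12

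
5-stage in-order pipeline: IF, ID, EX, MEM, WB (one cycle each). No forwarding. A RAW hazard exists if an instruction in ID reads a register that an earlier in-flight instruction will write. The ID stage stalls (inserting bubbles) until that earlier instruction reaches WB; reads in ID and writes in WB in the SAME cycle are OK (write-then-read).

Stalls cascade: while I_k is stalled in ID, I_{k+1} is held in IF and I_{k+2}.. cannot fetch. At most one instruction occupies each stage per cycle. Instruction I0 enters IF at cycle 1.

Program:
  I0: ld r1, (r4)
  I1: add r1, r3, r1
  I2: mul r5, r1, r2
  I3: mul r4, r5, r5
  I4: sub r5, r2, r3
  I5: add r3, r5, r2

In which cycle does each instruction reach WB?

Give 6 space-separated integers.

I0 ld r1 <- r4: IF@1 ID@2 stall=0 (-) EX@3 MEM@4 WB@5
I1 add r1 <- r3,r1: IF@2 ID@3 stall=2 (RAW on I0.r1 (WB@5)) EX@6 MEM@7 WB@8
I2 mul r5 <- r1,r2: IF@3 ID@6 stall=2 (RAW on I1.r1 (WB@8)) EX@9 MEM@10 WB@11
I3 mul r4 <- r5,r5: IF@6 ID@9 stall=2 (RAW on I2.r5 (WB@11)) EX@12 MEM@13 WB@14
I4 sub r5 <- r2,r3: IF@9 ID@12 stall=0 (-) EX@13 MEM@14 WB@15
I5 add r3 <- r5,r2: IF@12 ID@13 stall=2 (RAW on I4.r5 (WB@15)) EX@16 MEM@17 WB@18

Answer: 5 8 11 14 15 18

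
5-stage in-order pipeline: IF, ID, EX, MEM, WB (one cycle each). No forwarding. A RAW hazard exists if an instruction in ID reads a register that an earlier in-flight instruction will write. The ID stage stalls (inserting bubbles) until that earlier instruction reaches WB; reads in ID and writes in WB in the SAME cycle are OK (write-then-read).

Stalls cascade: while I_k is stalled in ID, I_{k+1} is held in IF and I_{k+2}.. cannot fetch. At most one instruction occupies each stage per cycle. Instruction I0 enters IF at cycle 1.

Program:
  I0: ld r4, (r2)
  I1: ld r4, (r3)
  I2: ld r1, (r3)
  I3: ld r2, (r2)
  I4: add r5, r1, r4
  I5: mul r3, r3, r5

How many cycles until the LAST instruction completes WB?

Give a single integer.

I0 ld r4 <- r2: IF@1 ID@2 stall=0 (-) EX@3 MEM@4 WB@5
I1 ld r4 <- r3: IF@2 ID@3 stall=0 (-) EX@4 MEM@5 WB@6
I2 ld r1 <- r3: IF@3 ID@4 stall=0 (-) EX@5 MEM@6 WB@7
I3 ld r2 <- r2: IF@4 ID@5 stall=0 (-) EX@6 MEM@7 WB@8
I4 add r5 <- r1,r4: IF@5 ID@6 stall=1 (RAW on I2.r1 (WB@7)) EX@8 MEM@9 WB@10
I5 mul r3 <- r3,r5: IF@6 ID@8 stall=2 (RAW on I4.r5 (WB@10)) EX@11 MEM@12 WB@13

Answer: 13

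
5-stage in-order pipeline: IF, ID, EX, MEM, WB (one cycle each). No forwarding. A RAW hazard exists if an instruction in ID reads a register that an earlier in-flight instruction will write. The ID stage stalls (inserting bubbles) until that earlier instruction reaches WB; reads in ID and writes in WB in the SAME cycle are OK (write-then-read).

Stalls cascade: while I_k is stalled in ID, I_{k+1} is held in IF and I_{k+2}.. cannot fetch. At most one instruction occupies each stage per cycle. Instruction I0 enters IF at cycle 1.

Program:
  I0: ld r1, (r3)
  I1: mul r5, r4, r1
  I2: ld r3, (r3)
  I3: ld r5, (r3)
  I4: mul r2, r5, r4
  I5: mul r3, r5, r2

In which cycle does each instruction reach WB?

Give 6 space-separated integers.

I0 ld r1 <- r3: IF@1 ID@2 stall=0 (-) EX@3 MEM@4 WB@5
I1 mul r5 <- r4,r1: IF@2 ID@3 stall=2 (RAW on I0.r1 (WB@5)) EX@6 MEM@7 WB@8
I2 ld r3 <- r3: IF@3 ID@6 stall=0 (-) EX@7 MEM@8 WB@9
I3 ld r5 <- r3: IF@6 ID@7 stall=2 (RAW on I2.r3 (WB@9)) EX@10 MEM@11 WB@12
I4 mul r2 <- r5,r4: IF@7 ID@10 stall=2 (RAW on I3.r5 (WB@12)) EX@13 MEM@14 WB@15
I5 mul r3 <- r5,r2: IF@10 ID@13 stall=2 (RAW on I4.r2 (WB@15)) EX@16 MEM@17 WB@18

Answer: 5 8 9 12 15 18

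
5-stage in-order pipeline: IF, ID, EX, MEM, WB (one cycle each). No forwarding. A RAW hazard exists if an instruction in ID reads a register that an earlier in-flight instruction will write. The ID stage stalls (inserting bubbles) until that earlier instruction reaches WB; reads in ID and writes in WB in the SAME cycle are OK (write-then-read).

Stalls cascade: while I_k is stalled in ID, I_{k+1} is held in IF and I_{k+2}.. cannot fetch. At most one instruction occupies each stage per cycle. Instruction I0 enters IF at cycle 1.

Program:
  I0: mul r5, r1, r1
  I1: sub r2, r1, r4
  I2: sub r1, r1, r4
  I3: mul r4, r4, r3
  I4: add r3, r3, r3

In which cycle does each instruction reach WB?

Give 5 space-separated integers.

Answer: 5 6 7 8 9

Derivation:
I0 mul r5 <- r1,r1: IF@1 ID@2 stall=0 (-) EX@3 MEM@4 WB@5
I1 sub r2 <- r1,r4: IF@2 ID@3 stall=0 (-) EX@4 MEM@5 WB@6
I2 sub r1 <- r1,r4: IF@3 ID@4 stall=0 (-) EX@5 MEM@6 WB@7
I3 mul r4 <- r4,r3: IF@4 ID@5 stall=0 (-) EX@6 MEM@7 WB@8
I4 add r3 <- r3,r3: IF@5 ID@6 stall=0 (-) EX@7 MEM@8 WB@9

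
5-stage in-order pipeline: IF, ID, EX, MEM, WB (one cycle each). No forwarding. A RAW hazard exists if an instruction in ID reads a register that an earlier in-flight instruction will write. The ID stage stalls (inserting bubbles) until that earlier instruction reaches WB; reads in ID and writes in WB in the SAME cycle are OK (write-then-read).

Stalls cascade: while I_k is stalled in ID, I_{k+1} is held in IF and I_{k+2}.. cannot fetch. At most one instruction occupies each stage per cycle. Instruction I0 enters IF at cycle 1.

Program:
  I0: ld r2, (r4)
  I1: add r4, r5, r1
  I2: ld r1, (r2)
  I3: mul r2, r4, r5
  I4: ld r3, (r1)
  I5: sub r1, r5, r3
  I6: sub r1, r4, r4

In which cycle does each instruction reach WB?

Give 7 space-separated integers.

Answer: 5 6 8 9 11 14 15

Derivation:
I0 ld r2 <- r4: IF@1 ID@2 stall=0 (-) EX@3 MEM@4 WB@5
I1 add r4 <- r5,r1: IF@2 ID@3 stall=0 (-) EX@4 MEM@5 WB@6
I2 ld r1 <- r2: IF@3 ID@4 stall=1 (RAW on I0.r2 (WB@5)) EX@6 MEM@7 WB@8
I3 mul r2 <- r4,r5: IF@4 ID@6 stall=0 (-) EX@7 MEM@8 WB@9
I4 ld r3 <- r1: IF@6 ID@7 stall=1 (RAW on I2.r1 (WB@8)) EX@9 MEM@10 WB@11
I5 sub r1 <- r5,r3: IF@7 ID@9 stall=2 (RAW on I4.r3 (WB@11)) EX@12 MEM@13 WB@14
I6 sub r1 <- r4,r4: IF@9 ID@12 stall=0 (-) EX@13 MEM@14 WB@15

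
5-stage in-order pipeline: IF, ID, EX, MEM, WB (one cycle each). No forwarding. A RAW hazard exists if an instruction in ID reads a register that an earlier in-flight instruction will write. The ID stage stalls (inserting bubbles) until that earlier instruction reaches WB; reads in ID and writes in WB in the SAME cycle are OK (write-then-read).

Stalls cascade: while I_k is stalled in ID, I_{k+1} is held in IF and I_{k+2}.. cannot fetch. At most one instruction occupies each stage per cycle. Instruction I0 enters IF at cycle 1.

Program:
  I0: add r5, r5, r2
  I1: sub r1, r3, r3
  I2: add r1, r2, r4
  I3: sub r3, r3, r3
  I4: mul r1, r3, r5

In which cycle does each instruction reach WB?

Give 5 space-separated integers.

I0 add r5 <- r5,r2: IF@1 ID@2 stall=0 (-) EX@3 MEM@4 WB@5
I1 sub r1 <- r3,r3: IF@2 ID@3 stall=0 (-) EX@4 MEM@5 WB@6
I2 add r1 <- r2,r4: IF@3 ID@4 stall=0 (-) EX@5 MEM@6 WB@7
I3 sub r3 <- r3,r3: IF@4 ID@5 stall=0 (-) EX@6 MEM@7 WB@8
I4 mul r1 <- r3,r5: IF@5 ID@6 stall=2 (RAW on I3.r3 (WB@8)) EX@9 MEM@10 WB@11

Answer: 5 6 7 8 11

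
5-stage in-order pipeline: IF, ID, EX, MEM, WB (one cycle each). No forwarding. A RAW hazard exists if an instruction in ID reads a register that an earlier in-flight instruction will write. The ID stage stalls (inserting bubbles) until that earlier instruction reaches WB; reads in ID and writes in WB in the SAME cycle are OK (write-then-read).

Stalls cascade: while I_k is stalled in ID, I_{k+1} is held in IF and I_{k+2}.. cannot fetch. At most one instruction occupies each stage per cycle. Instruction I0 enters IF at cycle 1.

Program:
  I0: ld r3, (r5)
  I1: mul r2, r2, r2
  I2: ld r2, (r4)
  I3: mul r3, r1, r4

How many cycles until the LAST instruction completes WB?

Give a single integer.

Answer: 8

Derivation:
I0 ld r3 <- r5: IF@1 ID@2 stall=0 (-) EX@3 MEM@4 WB@5
I1 mul r2 <- r2,r2: IF@2 ID@3 stall=0 (-) EX@4 MEM@5 WB@6
I2 ld r2 <- r4: IF@3 ID@4 stall=0 (-) EX@5 MEM@6 WB@7
I3 mul r3 <- r1,r4: IF@4 ID@5 stall=0 (-) EX@6 MEM@7 WB@8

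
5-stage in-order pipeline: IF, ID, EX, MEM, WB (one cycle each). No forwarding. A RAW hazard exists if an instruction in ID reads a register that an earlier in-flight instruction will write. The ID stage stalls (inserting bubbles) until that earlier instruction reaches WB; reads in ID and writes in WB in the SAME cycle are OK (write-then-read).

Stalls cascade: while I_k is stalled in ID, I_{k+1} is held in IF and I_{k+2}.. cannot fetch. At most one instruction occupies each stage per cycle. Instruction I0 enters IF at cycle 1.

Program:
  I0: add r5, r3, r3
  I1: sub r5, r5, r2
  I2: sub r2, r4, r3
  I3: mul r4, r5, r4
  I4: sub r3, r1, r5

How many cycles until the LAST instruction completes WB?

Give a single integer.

I0 add r5 <- r3,r3: IF@1 ID@2 stall=0 (-) EX@3 MEM@4 WB@5
I1 sub r5 <- r5,r2: IF@2 ID@3 stall=2 (RAW on I0.r5 (WB@5)) EX@6 MEM@7 WB@8
I2 sub r2 <- r4,r3: IF@3 ID@6 stall=0 (-) EX@7 MEM@8 WB@9
I3 mul r4 <- r5,r4: IF@6 ID@7 stall=1 (RAW on I1.r5 (WB@8)) EX@9 MEM@10 WB@11
I4 sub r3 <- r1,r5: IF@7 ID@9 stall=0 (-) EX@10 MEM@11 WB@12

Answer: 12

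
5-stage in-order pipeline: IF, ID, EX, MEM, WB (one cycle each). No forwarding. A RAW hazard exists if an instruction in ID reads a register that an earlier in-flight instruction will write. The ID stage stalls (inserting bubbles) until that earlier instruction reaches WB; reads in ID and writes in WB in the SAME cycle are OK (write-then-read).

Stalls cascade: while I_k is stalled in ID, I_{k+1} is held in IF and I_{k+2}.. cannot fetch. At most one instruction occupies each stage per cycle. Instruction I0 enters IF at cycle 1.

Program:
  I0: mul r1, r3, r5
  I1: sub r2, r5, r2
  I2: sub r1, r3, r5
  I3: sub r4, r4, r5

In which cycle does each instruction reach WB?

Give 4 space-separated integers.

I0 mul r1 <- r3,r5: IF@1 ID@2 stall=0 (-) EX@3 MEM@4 WB@5
I1 sub r2 <- r5,r2: IF@2 ID@3 stall=0 (-) EX@4 MEM@5 WB@6
I2 sub r1 <- r3,r5: IF@3 ID@4 stall=0 (-) EX@5 MEM@6 WB@7
I3 sub r4 <- r4,r5: IF@4 ID@5 stall=0 (-) EX@6 MEM@7 WB@8

Answer: 5 6 7 8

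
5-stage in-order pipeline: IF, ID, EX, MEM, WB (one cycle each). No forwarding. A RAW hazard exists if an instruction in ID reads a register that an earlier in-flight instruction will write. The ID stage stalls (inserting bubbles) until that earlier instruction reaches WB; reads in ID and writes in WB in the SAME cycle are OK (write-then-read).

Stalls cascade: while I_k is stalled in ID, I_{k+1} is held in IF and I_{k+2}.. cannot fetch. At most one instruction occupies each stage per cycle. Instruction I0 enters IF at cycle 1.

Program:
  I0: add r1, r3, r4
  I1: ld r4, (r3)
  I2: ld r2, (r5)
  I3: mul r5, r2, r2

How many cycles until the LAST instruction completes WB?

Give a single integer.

I0 add r1 <- r3,r4: IF@1 ID@2 stall=0 (-) EX@3 MEM@4 WB@5
I1 ld r4 <- r3: IF@2 ID@3 stall=0 (-) EX@4 MEM@5 WB@6
I2 ld r2 <- r5: IF@3 ID@4 stall=0 (-) EX@5 MEM@6 WB@7
I3 mul r5 <- r2,r2: IF@4 ID@5 stall=2 (RAW on I2.r2 (WB@7)) EX@8 MEM@9 WB@10

Answer: 10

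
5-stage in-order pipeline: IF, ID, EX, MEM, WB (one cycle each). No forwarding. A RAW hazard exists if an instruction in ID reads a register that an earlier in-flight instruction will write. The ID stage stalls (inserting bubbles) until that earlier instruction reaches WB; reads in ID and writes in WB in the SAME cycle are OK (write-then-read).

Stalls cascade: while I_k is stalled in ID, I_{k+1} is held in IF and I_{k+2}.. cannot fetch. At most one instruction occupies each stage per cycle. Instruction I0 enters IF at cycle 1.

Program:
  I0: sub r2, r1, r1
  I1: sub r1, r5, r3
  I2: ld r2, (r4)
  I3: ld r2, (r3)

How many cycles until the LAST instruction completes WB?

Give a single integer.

Answer: 8

Derivation:
I0 sub r2 <- r1,r1: IF@1 ID@2 stall=0 (-) EX@3 MEM@4 WB@5
I1 sub r1 <- r5,r3: IF@2 ID@3 stall=0 (-) EX@4 MEM@5 WB@6
I2 ld r2 <- r4: IF@3 ID@4 stall=0 (-) EX@5 MEM@6 WB@7
I3 ld r2 <- r3: IF@4 ID@5 stall=0 (-) EX@6 MEM@7 WB@8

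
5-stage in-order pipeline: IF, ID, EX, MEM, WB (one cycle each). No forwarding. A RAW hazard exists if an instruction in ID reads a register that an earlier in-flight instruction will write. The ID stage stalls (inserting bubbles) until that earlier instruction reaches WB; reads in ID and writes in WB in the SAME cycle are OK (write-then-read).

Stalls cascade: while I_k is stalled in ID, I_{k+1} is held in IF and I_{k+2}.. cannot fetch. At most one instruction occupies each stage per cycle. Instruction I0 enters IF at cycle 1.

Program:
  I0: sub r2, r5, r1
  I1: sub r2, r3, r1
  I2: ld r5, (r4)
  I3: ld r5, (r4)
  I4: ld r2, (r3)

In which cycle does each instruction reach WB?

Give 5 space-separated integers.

I0 sub r2 <- r5,r1: IF@1 ID@2 stall=0 (-) EX@3 MEM@4 WB@5
I1 sub r2 <- r3,r1: IF@2 ID@3 stall=0 (-) EX@4 MEM@5 WB@6
I2 ld r5 <- r4: IF@3 ID@4 stall=0 (-) EX@5 MEM@6 WB@7
I3 ld r5 <- r4: IF@4 ID@5 stall=0 (-) EX@6 MEM@7 WB@8
I4 ld r2 <- r3: IF@5 ID@6 stall=0 (-) EX@7 MEM@8 WB@9

Answer: 5 6 7 8 9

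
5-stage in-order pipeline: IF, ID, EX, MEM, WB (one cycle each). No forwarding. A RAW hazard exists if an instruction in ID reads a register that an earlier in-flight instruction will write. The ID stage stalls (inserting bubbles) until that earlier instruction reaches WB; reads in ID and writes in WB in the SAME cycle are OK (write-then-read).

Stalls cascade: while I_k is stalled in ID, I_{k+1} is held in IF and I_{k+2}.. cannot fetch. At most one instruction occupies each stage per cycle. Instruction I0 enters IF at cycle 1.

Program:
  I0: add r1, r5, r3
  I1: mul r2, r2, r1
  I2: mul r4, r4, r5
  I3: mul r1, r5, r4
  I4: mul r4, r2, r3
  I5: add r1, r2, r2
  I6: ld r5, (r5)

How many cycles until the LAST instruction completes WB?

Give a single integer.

I0 add r1 <- r5,r3: IF@1 ID@2 stall=0 (-) EX@3 MEM@4 WB@5
I1 mul r2 <- r2,r1: IF@2 ID@3 stall=2 (RAW on I0.r1 (WB@5)) EX@6 MEM@7 WB@8
I2 mul r4 <- r4,r5: IF@3 ID@6 stall=0 (-) EX@7 MEM@8 WB@9
I3 mul r1 <- r5,r4: IF@6 ID@7 stall=2 (RAW on I2.r4 (WB@9)) EX@10 MEM@11 WB@12
I4 mul r4 <- r2,r3: IF@7 ID@10 stall=0 (-) EX@11 MEM@12 WB@13
I5 add r1 <- r2,r2: IF@10 ID@11 stall=0 (-) EX@12 MEM@13 WB@14
I6 ld r5 <- r5: IF@11 ID@12 stall=0 (-) EX@13 MEM@14 WB@15

Answer: 15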